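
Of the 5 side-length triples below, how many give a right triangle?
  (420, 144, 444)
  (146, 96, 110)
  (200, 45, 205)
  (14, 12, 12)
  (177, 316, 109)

3

(420,144,444): 144²+420² = 197136 = 444² → right
(146,96,110): 96²+110² = 21316 = 146² → right
(200,45,205): 45²+200² = 42025 = 205² → right
(14,12,12): 12²+12² = 288 > 196 = 14² → acute
(177,316,109): 109+177 ≤ 316, not a triangle
3 of the 5 are right.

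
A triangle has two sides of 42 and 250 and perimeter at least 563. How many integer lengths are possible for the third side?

Triangle inequality: 208 < x < 292. Perimeter ≥ 563 gives x ≥ 563 − 42 − 250 = 271.
So 271 ≤ x < 292; integers 271 through 291: 21 values.

21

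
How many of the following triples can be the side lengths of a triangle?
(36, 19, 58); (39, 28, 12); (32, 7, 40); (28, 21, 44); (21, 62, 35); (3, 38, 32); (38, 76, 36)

(19,36,58): 19+36 ≤ 58 → not valid
(12,28,39): 12+28 > 39 → valid
(7,32,40): 7+32 ≤ 40 → not valid
(21,28,44): 21+28 > 44 → valid
(21,35,62): 21+35 ≤ 62 → not valid
(3,32,38): 3+32 ≤ 38 → not valid
(36,38,76): 36+38 ≤ 76 → not valid
2 of the 7 triples form a triangle.

2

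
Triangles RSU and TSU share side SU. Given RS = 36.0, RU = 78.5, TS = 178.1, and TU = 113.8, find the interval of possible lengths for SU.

From triangle RSU: |36.0 − 78.5| < SU < 36.0 + 78.5, i.e. 42.5 < SU < 114.5.
From triangle TSU: 64.3 < SU < 291.9.
Both must hold, so SU lies in the intersection.

64.3 < SU < 114.5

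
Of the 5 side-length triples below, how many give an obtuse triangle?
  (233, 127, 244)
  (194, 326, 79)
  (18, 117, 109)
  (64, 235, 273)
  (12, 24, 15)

(233,127,244): 127²+233² = 70418 > 59536 = 244² → acute
(194,326,79): 79+194 ≤ 326, not a triangle
(18,117,109): 18²+109² = 12205 < 13689 = 117² → obtuse
(64,235,273): 64²+235² = 59321 < 74529 = 273² → obtuse
(12,24,15): 12²+15² = 369 < 576 = 24² → obtuse
3 of the 5 are obtuse.

3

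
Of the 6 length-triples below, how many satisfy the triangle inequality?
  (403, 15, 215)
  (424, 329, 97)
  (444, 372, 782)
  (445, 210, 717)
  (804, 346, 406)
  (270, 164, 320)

(15,215,403): 15+215 ≤ 403 → not valid
(97,329,424): 97+329 > 424 → valid
(372,444,782): 372+444 > 782 → valid
(210,445,717): 210+445 ≤ 717 → not valid
(346,406,804): 346+406 ≤ 804 → not valid
(164,270,320): 164+270 > 320 → valid
3 of the 6 triples form a triangle.

3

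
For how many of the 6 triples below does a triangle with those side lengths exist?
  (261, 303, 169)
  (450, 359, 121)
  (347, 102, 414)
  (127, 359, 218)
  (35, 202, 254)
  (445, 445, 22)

(169,261,303): 169+261 > 303 → valid
(121,359,450): 121+359 > 450 → valid
(102,347,414): 102+347 > 414 → valid
(127,218,359): 127+218 ≤ 359 → not valid
(35,202,254): 35+202 ≤ 254 → not valid
(22,445,445): 22+445 > 445 → valid
4 of the 6 triples form a triangle.

4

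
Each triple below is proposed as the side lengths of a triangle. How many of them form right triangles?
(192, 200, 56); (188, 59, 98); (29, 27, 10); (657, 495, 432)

2

(192,200,56): 56²+192² = 40000 = 200² → right
(188,59,98): 59+98 ≤ 188, not a triangle
(29,27,10): 10²+27² = 829 < 841 = 29² → obtuse
(657,495,432): 432²+495² = 431649 = 657² → right
2 of the 4 are right.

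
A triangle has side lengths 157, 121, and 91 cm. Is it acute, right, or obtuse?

obtuse

Compare the square of the longest side to the sum of squares of the other two: 91² + 121² = 22922 < 24649 = 157².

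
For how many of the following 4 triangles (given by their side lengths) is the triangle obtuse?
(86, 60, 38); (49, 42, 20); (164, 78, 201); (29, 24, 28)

3

(86,60,38): 38²+60² = 5044 < 7396 = 86² → obtuse
(49,42,20): 20²+42² = 2164 < 2401 = 49² → obtuse
(164,78,201): 78²+164² = 32980 < 40401 = 201² → obtuse
(29,24,28): 24²+28² = 1360 > 841 = 29² → acute
3 of the 4 are obtuse.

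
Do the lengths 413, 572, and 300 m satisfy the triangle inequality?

Yes

The longest side is 572, and the other two sum to 713.
Since 713 > 572, the triangle inequality holds.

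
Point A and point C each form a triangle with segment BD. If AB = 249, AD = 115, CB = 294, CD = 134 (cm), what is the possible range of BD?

From triangle ABD: |249 − 115| < BD < 249 + 115, i.e. 134 < BD < 364.
From triangle CBD: 160 < BD < 428.
Both must hold, so BD lies in the intersection.

160 < BD < 364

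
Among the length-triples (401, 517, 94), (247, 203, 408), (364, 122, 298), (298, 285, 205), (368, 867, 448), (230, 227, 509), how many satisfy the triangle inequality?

(94,401,517): 94+401 ≤ 517 → not valid
(203,247,408): 203+247 > 408 → valid
(122,298,364): 122+298 > 364 → valid
(205,285,298): 205+285 > 298 → valid
(368,448,867): 368+448 ≤ 867 → not valid
(227,230,509): 227+230 ≤ 509 → not valid
3 of the 6 triples form a triangle.

3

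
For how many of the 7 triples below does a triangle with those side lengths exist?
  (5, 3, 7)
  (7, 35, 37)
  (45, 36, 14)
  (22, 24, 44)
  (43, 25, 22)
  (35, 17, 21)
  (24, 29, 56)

(3,5,7): 3+5 > 7 → valid
(7,35,37): 7+35 > 37 → valid
(14,36,45): 14+36 > 45 → valid
(22,24,44): 22+24 > 44 → valid
(22,25,43): 22+25 > 43 → valid
(17,21,35): 17+21 > 35 → valid
(24,29,56): 24+29 ≤ 56 → not valid
6 of the 7 triples form a triangle.

6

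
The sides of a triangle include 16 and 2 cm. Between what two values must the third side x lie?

14 < x < 18 (cm)

By the triangle inequality, x must be less than 16 + 2 = 18 and greater than |16 − 2| = 14.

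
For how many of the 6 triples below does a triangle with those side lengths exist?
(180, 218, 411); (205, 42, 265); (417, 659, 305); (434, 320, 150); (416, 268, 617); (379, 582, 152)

(180,218,411): 180+218 ≤ 411 → not valid
(42,205,265): 42+205 ≤ 265 → not valid
(305,417,659): 305+417 > 659 → valid
(150,320,434): 150+320 > 434 → valid
(268,416,617): 268+416 > 617 → valid
(152,379,582): 152+379 ≤ 582 → not valid
3 of the 6 triples form a triangle.

3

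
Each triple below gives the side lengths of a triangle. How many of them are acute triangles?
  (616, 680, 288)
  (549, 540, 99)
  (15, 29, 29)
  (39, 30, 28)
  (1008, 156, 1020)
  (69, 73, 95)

3

(616,680,288): 288²+616² = 462400 = 680² → right
(549,540,99): 99²+540² = 301401 = 549² → right
(15,29,29): 15²+29² = 1066 > 841 = 29² → acute
(39,30,28): 28²+30² = 1684 > 1521 = 39² → acute
(1008,156,1020): 156²+1008² = 1040400 = 1020² → right
(69,73,95): 69²+73² = 10090 > 9025 = 95² → acute
3 of the 6 are acute.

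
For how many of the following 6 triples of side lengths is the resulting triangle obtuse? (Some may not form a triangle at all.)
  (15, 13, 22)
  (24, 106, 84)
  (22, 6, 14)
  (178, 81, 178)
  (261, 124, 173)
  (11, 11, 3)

3

(15,13,22): 13²+15² = 394 < 484 = 22² → obtuse
(24,106,84): 24²+84² = 7632 < 11236 = 106² → obtuse
(22,6,14): 6+14 ≤ 22, not a triangle
(178,81,178): 81²+178² = 38245 > 31684 = 178² → acute
(261,124,173): 124²+173² = 45305 < 68121 = 261² → obtuse
(11,11,3): 3²+11² = 130 > 121 = 11² → acute
3 of the 6 are obtuse.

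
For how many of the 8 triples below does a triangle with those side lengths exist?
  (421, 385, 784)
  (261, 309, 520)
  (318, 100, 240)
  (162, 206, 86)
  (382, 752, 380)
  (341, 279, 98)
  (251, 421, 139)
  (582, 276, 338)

7

(385,421,784): 385+421 > 784 → valid
(261,309,520): 261+309 > 520 → valid
(100,240,318): 100+240 > 318 → valid
(86,162,206): 86+162 > 206 → valid
(380,382,752): 380+382 > 752 → valid
(98,279,341): 98+279 > 341 → valid
(139,251,421): 139+251 ≤ 421 → not valid
(276,338,582): 276+338 > 582 → valid
7 of the 8 triples form a triangle.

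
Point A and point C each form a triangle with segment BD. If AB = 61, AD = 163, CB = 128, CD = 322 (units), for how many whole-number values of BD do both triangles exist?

29

From triangle ABD: 102 < BD < 224.
From triangle CBD: 194 < BD < 450.
Intersection: 194 < BD < 224, so integers 195 through 223: 29 values.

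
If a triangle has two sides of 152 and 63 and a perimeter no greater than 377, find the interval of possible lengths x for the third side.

Triangle inequality alone gives 89 < x < 215.
The perimeter condition gives x ≤ 377 − 152 − 63 = 162.
Intersecting the two: 89 < x ≤ 162.

89 < x ≤ 162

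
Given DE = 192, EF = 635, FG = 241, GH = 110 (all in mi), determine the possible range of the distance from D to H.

The maximum is all hops collinear in one direction: 192 + 635 + 241 + 110 = 1178.
The longest hop is 635; the others sum to 543. Folding the others back against it leaves at least 635 − 543 = 92.

92 ≤ DH ≤ 1178 mi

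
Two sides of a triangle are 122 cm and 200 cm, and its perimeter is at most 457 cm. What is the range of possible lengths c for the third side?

Triangle inequality alone gives 78 < c < 322.
The perimeter condition gives c ≤ 457 − 122 − 200 = 135.
Intersecting the two: 78 < c ≤ 135.

78 < c ≤ 135 cm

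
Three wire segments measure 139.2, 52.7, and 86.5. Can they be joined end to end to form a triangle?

The two shorter sides sum to 139.2, exactly equal to the longest side 139.2.
That gives only a degenerate (flat) triangle — the inequality must be strict.

No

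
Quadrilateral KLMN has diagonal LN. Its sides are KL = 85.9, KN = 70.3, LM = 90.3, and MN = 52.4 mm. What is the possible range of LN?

37.9 < LN < 142.7

From triangle KLN: |85.9 − 70.3| < LN < 85.9 + 70.3, i.e. 15.6 < LN < 156.2.
From triangle MLN: 37.9 < LN < 142.7.
Both must hold, so LN lies in the intersection.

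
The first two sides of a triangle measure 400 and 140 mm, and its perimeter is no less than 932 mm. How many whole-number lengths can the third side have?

Triangle inequality: 260 < x < 540. Perimeter ≥ 932 gives x ≥ 932 − 400 − 140 = 392.
So 392 ≤ x < 540; integers 392 through 539: 148 values.

148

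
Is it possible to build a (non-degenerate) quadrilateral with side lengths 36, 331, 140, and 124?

For a quadrilateral, each side must be shorter than the sum of the others.
Here the longest side is 331, but the remaining 3 sides sum to only 300.

No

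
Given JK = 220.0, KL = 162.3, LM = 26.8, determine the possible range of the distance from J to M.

30.9 ≤ JM ≤ 409.1

The maximum is all hops collinear in one direction: 220.0 + 162.3 + 26.8 = 409.1.
The longest hop is 220.0; the others sum to 189.1. Folding the others back against it leaves at least 220.0 − 189.1 = 30.9.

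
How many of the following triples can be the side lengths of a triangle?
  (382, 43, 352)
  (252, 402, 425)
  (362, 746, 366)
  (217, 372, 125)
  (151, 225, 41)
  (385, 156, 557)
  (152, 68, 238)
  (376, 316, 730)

(43,352,382): 43+352 > 382 → valid
(252,402,425): 252+402 > 425 → valid
(362,366,746): 362+366 ≤ 746 → not valid
(125,217,372): 125+217 ≤ 372 → not valid
(41,151,225): 41+151 ≤ 225 → not valid
(156,385,557): 156+385 ≤ 557 → not valid
(68,152,238): 68+152 ≤ 238 → not valid
(316,376,730): 316+376 ≤ 730 → not valid
2 of the 8 triples form a triangle.

2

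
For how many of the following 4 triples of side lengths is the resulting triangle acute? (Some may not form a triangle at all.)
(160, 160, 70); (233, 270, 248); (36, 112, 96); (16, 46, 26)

2

(160,160,70): 70²+160² = 30500 > 25600 = 160² → acute
(233,270,248): 233²+248² = 115793 > 72900 = 270² → acute
(36,112,96): 36²+96² = 10512 < 12544 = 112² → obtuse
(16,46,26): 16+26 ≤ 46, not a triangle
2 of the 4 are acute.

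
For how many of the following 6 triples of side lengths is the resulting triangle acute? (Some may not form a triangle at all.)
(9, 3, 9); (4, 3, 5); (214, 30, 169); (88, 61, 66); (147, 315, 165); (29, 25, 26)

3

(9,3,9): 3²+9² = 90 > 81 = 9² → acute
(4,3,5): 3²+4² = 25 = 5² → right
(214,30,169): 30+169 ≤ 214, not a triangle
(88,61,66): 61²+66² = 8077 > 7744 = 88² → acute
(147,315,165): 147+165 ≤ 315, not a triangle
(29,25,26): 25²+26² = 1301 > 841 = 29² → acute
3 of the 6 are acute.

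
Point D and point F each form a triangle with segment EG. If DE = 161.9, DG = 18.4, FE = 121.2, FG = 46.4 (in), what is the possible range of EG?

From triangle DEG: |161.9 − 18.4| < EG < 161.9 + 18.4, i.e. 143.5 < EG < 180.3.
From triangle FEG: 74.8 < EG < 167.6.
Both must hold, so EG lies in the intersection.

143.5 < EG < 167.6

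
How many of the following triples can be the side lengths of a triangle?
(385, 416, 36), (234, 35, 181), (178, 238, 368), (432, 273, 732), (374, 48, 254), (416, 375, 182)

3

(36,385,416): 36+385 > 416 → valid
(35,181,234): 35+181 ≤ 234 → not valid
(178,238,368): 178+238 > 368 → valid
(273,432,732): 273+432 ≤ 732 → not valid
(48,254,374): 48+254 ≤ 374 → not valid
(182,375,416): 182+375 > 416 → valid
3 of the 6 triples form a triangle.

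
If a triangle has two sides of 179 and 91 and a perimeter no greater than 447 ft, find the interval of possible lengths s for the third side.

88 < s ≤ 177 ft

Triangle inequality alone gives 88 < s < 270.
The perimeter condition gives s ≤ 447 − 179 − 91 = 177.
Intersecting the two: 88 < s ≤ 177.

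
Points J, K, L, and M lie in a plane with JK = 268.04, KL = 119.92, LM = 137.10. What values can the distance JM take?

11.02 ≤ JM ≤ 525.06

The maximum is all hops collinear in one direction: 268.04 + 119.92 + 137.10 = 525.06.
The longest hop is 268.04; the others sum to 257.02. Folding the others back against it leaves at least 268.04 − 257.02 = 11.02.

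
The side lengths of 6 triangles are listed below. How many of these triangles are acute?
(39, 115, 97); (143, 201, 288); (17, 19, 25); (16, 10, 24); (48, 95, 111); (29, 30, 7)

1

(39,115,97): 39²+97² = 10930 < 13225 = 115² → obtuse
(143,201,288): 143²+201² = 60850 < 82944 = 288² → obtuse
(17,19,25): 17²+19² = 650 > 625 = 25² → acute
(16,10,24): 10²+16² = 356 < 576 = 24² → obtuse
(48,95,111): 48²+95² = 11329 < 12321 = 111² → obtuse
(29,30,7): 7²+29² = 890 < 900 = 30² → obtuse
1 of the 6 is acute.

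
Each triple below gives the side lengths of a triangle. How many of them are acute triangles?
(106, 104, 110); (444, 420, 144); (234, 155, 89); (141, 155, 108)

(106,104,110): 104²+106² = 22052 > 12100 = 110² → acute
(444,420,144): 144²+420² = 197136 = 444² → right
(234,155,89): 89²+155² = 31946 < 54756 = 234² → obtuse
(141,155,108): 108²+141² = 31545 > 24025 = 155² → acute
2 of the 4 are acute.

2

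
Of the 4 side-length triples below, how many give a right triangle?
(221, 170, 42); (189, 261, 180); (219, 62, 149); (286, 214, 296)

1

(221,170,42): 42+170 ≤ 221, not a triangle
(189,261,180): 180²+189² = 68121 = 261² → right
(219,62,149): 62+149 ≤ 219, not a triangle
(286,214,296): 214²+286² = 127592 > 87616 = 296² → acute
1 of the 4 is right.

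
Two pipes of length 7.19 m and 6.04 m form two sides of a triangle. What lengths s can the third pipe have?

By the triangle inequality, s must be less than 7.19 + 6.04 = 13.23 and greater than |7.19 − 6.04| = 1.15.

1.15 < s < 13.23 (m)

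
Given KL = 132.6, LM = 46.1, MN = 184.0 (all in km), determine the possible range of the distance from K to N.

The maximum is all hops collinear in one direction: 132.6 + 46.1 + 184.0 = 362.7.
The longest hop is 184.0; the others sum to 178.7. Folding the others back against it leaves at least 184.0 − 178.7 = 5.3.

5.3 ≤ KN ≤ 362.7 km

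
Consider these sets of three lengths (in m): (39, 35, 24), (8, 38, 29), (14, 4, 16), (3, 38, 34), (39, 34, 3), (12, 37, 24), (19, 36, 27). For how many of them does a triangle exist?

(24,35,39): 24+35 > 39 → valid
(8,29,38): 8+29 ≤ 38 → not valid
(4,14,16): 4+14 > 16 → valid
(3,34,38): 3+34 ≤ 38 → not valid
(3,34,39): 3+34 ≤ 39 → not valid
(12,24,37): 12+24 ≤ 37 → not valid
(19,27,36): 19+27 > 36 → valid
3 of the 7 triples form a triangle.

3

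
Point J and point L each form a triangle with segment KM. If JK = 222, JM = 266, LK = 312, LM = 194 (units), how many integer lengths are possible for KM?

From triangle JKM: 44 < KM < 488.
From triangle LKM: 118 < KM < 506.
Intersection: 118 < KM < 488, so integers 119 through 487: 369 values.

369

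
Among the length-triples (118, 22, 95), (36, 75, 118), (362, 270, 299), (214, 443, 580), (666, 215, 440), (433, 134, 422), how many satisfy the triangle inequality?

3

(22,95,118): 22+95 ≤ 118 → not valid
(36,75,118): 36+75 ≤ 118 → not valid
(270,299,362): 270+299 > 362 → valid
(214,443,580): 214+443 > 580 → valid
(215,440,666): 215+440 ≤ 666 → not valid
(134,422,433): 134+422 > 433 → valid
3 of the 6 triples form a triangle.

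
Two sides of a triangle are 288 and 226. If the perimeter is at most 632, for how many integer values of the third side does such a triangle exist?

Triangle inequality: 62 < x < 514. Perimeter ≤ 632 gives x ≤ 632 − 288 − 226 = 118.
So 62 < x ≤ 118; integers 63 through 118: 56 values.

56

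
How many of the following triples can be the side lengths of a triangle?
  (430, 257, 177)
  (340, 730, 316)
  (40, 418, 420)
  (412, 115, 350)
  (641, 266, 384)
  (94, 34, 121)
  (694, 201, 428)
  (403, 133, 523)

6

(177,257,430): 177+257 > 430 → valid
(316,340,730): 316+340 ≤ 730 → not valid
(40,418,420): 40+418 > 420 → valid
(115,350,412): 115+350 > 412 → valid
(266,384,641): 266+384 > 641 → valid
(34,94,121): 34+94 > 121 → valid
(201,428,694): 201+428 ≤ 694 → not valid
(133,403,523): 133+403 > 523 → valid
6 of the 8 triples form a triangle.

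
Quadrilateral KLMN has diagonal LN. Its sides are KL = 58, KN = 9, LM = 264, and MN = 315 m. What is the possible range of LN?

51 < LN < 67

From triangle KLN: |58 − 9| < LN < 58 + 9, i.e. 49 < LN < 67.
From triangle MLN: 51 < LN < 579.
Both must hold, so LN lies in the intersection.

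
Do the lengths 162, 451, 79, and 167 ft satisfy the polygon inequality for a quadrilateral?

No

For a quadrilateral, each side must be shorter than the sum of the others.
Here the longest side is 451, but the remaining 3 sides sum to only 408.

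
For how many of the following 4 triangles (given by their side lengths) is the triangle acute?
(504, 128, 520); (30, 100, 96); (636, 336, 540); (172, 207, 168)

2

(504,128,520): 128²+504² = 270400 = 520² → right
(30,100,96): 30²+96² = 10116 > 10000 = 100² → acute
(636,336,540): 336²+540² = 404496 = 636² → right
(172,207,168): 168²+172² = 57808 > 42849 = 207² → acute
2 of the 4 are acute.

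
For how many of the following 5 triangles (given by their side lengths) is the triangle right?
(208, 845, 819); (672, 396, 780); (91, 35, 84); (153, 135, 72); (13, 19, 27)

4

(208,845,819): 208²+819² = 714025 = 845² → right
(672,396,780): 396²+672² = 608400 = 780² → right
(91,35,84): 35²+84² = 8281 = 91² → right
(153,135,72): 72²+135² = 23409 = 153² → right
(13,19,27): 13²+19² = 530 < 729 = 27² → obtuse
4 of the 5 are right.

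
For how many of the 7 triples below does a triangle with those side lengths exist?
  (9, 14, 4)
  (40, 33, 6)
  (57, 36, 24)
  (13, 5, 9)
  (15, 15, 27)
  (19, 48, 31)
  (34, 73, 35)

4

(4,9,14): 4+9 ≤ 14 → not valid
(6,33,40): 6+33 ≤ 40 → not valid
(24,36,57): 24+36 > 57 → valid
(5,9,13): 5+9 > 13 → valid
(15,15,27): 15+15 > 27 → valid
(19,31,48): 19+31 > 48 → valid
(34,35,73): 34+35 ≤ 73 → not valid
4 of the 7 triples form a triangle.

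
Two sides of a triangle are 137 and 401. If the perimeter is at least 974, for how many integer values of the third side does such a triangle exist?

102

Triangle inequality: 264 < x < 538. Perimeter ≥ 974 gives x ≥ 974 − 137 − 401 = 436.
So 436 ≤ x < 538; integers 436 through 537: 102 values.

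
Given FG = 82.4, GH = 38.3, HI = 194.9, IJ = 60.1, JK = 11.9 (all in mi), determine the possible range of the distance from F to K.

2.2 ≤ FK ≤ 387.6 mi

The maximum is all hops collinear in one direction: 82.4 + 38.3 + 194.9 + 60.1 + 11.9 = 387.6.
The longest hop is 194.9; the others sum to 192.7. Folding the others back against it leaves at least 194.9 − 192.7 = 2.2.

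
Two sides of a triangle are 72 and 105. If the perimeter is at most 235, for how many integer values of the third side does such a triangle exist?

Triangle inequality: 33 < x < 177. Perimeter ≤ 235 gives x ≤ 235 − 72 − 105 = 58.
So 33 < x ≤ 58; integers 34 through 58: 25 values.

25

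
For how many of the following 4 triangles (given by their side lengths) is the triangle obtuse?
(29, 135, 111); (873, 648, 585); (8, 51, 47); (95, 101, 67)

(29,135,111): 29²+111² = 13162 < 18225 = 135² → obtuse
(873,648,585): 585²+648² = 762129 = 873² → right
(8,51,47): 8²+47² = 2273 < 2601 = 51² → obtuse
(95,101,67): 67²+95² = 13514 > 10201 = 101² → acute
2 of the 4 are obtuse.

2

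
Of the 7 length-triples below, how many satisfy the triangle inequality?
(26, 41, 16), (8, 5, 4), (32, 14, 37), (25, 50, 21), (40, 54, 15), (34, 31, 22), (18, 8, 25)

(16,26,41): 16+26 > 41 → valid
(4,5,8): 4+5 > 8 → valid
(14,32,37): 14+32 > 37 → valid
(21,25,50): 21+25 ≤ 50 → not valid
(15,40,54): 15+40 > 54 → valid
(22,31,34): 22+31 > 34 → valid
(8,18,25): 8+18 > 25 → valid
6 of the 7 triples form a triangle.

6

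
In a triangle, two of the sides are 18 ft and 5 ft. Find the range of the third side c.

By the triangle inequality, c must be less than 18 + 5 = 23 and greater than |18 − 5| = 13.

13 < c < 23 (ft)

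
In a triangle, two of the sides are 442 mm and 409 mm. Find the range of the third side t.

By the triangle inequality, t must be less than 442 + 409 = 851 and greater than |442 − 409| = 33.

33 < t < 851 (mm)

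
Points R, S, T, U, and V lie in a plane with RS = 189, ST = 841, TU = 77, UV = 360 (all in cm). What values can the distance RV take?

215 ≤ RV ≤ 1467 cm

The maximum is all hops collinear in one direction: 189 + 841 + 77 + 360 = 1467.
The longest hop is 841; the others sum to 626. Folding the others back against it leaves at least 841 − 626 = 215.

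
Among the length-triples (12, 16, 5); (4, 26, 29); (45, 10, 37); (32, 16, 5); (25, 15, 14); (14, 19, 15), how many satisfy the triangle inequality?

5

(5,12,16): 5+12 > 16 → valid
(4,26,29): 4+26 > 29 → valid
(10,37,45): 10+37 > 45 → valid
(5,16,32): 5+16 ≤ 32 → not valid
(14,15,25): 14+15 > 25 → valid
(14,15,19): 14+15 > 19 → valid
5 of the 6 triples form a triangle.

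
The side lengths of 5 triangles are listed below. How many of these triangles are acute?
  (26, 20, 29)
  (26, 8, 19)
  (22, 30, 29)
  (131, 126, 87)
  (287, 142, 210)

3

(26,20,29): 20²+26² = 1076 > 841 = 29² → acute
(26,8,19): 8²+19² = 425 < 676 = 26² → obtuse
(22,30,29): 22²+29² = 1325 > 900 = 30² → acute
(131,126,87): 87²+126² = 23445 > 17161 = 131² → acute
(287,142,210): 142²+210² = 64264 < 82369 = 287² → obtuse
3 of the 5 are acute.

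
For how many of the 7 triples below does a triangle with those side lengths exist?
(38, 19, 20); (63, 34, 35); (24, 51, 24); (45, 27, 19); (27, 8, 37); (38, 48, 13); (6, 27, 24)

(19,20,38): 19+20 > 38 → valid
(34,35,63): 34+35 > 63 → valid
(24,24,51): 24+24 ≤ 51 → not valid
(19,27,45): 19+27 > 45 → valid
(8,27,37): 8+27 ≤ 37 → not valid
(13,38,48): 13+38 > 48 → valid
(6,24,27): 6+24 > 27 → valid
5 of the 7 triples form a triangle.

5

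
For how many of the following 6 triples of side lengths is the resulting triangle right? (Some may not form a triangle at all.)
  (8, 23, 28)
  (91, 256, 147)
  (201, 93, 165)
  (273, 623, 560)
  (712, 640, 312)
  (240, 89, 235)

2

(8,23,28): 8²+23² = 593 < 784 = 28² → obtuse
(91,256,147): 91+147 ≤ 256, not a triangle
(201,93,165): 93²+165² = 35874 < 40401 = 201² → obtuse
(273,623,560): 273²+560² = 388129 = 623² → right
(712,640,312): 312²+640² = 506944 = 712² → right
(240,89,235): 89²+235² = 63146 > 57600 = 240² → acute
2 of the 6 are right.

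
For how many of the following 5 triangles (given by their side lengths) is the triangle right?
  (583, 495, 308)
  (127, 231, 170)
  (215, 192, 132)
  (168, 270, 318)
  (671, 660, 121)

3

(583,495,308): 308²+495² = 339889 = 583² → right
(127,231,170): 127²+170² = 45029 < 53361 = 231² → obtuse
(215,192,132): 132²+192² = 54288 > 46225 = 215² → acute
(168,270,318): 168²+270² = 101124 = 318² → right
(671,660,121): 121²+660² = 450241 = 671² → right
3 of the 5 are right.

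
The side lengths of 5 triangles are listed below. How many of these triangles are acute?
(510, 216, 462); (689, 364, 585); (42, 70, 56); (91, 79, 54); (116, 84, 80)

(510,216,462): 216²+462² = 260100 = 510² → right
(689,364,585): 364²+585² = 474721 = 689² → right
(42,70,56): 42²+56² = 4900 = 70² → right
(91,79,54): 54²+79² = 9157 > 8281 = 91² → acute
(116,84,80): 80²+84² = 13456 = 116² → right
1 of the 5 is acute.

1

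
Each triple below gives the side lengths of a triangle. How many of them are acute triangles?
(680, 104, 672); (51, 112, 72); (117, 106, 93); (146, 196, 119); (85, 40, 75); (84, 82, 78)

2

(680,104,672): 104²+672² = 462400 = 680² → right
(51,112,72): 51²+72² = 7785 < 12544 = 112² → obtuse
(117,106,93): 93²+106² = 19885 > 13689 = 117² → acute
(146,196,119): 119²+146² = 35477 < 38416 = 196² → obtuse
(85,40,75): 40²+75² = 7225 = 85² → right
(84,82,78): 78²+82² = 12808 > 7056 = 84² → acute
2 of the 6 are acute.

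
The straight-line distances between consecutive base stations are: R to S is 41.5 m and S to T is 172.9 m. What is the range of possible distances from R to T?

By the triangle inequality, |41.5 − 172.9| ≤ RT ≤ 41.5 + 172.9.

131.4 ≤ RT ≤ 214.4 m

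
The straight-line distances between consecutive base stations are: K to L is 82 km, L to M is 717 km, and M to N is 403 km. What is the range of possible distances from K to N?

232 ≤ KN ≤ 1202 km

The maximum is all hops collinear in one direction: 82 + 717 + 403 = 1202.
The longest hop is 717; the others sum to 485. Folding the others back against it leaves at least 717 − 485 = 232.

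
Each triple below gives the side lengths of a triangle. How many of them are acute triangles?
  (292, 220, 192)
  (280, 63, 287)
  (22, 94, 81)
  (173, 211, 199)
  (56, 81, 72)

2

(292,220,192): 192²+220² = 85264 = 292² → right
(280,63,287): 63²+280² = 82369 = 287² → right
(22,94,81): 22²+81² = 7045 < 8836 = 94² → obtuse
(173,211,199): 173²+199² = 69530 > 44521 = 211² → acute
(56,81,72): 56²+72² = 8320 > 6561 = 81² → acute
2 of the 5 are acute.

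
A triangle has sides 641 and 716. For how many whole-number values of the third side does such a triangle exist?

The third side lies in the open interval (75, 1357).
Integers from 76 to 1356 inclusive: 1356 − 76 + 1 = 1281.

1281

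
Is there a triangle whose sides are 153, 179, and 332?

The two shorter sides sum to 332, exactly equal to the longest side 332.
That gives only a degenerate (flat) triangle — the inequality must be strict.

No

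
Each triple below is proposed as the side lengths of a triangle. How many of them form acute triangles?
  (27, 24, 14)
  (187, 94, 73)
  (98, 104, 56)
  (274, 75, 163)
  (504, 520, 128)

2

(27,24,14): 14²+24² = 772 > 729 = 27² → acute
(187,94,73): 73+94 ≤ 187, not a triangle
(98,104,56): 56²+98² = 12740 > 10816 = 104² → acute
(274,75,163): 75+163 ≤ 274, not a triangle
(504,520,128): 128²+504² = 270400 = 520² → right
2 of the 5 are acute.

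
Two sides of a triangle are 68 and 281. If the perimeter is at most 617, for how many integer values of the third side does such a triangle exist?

Triangle inequality: 213 < x < 349. Perimeter ≤ 617 gives x ≤ 617 − 68 − 281 = 268.
So 213 < x ≤ 268; integers 214 through 268: 55 values.

55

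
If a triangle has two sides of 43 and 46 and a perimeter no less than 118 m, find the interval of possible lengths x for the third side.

29 ≤ x < 89

Triangle inequality alone gives 3 < x < 89.
The perimeter condition gives x ≥ 118 − 43 − 46 = 29.
Intersecting the two: 29 ≤ x < 89.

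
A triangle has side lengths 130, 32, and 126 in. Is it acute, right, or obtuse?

right

Compare the square of the longest side to the sum of squares of the other two: 32² + 126² = 16900 = 130².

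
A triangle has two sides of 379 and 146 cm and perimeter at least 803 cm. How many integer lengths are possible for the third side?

Triangle inequality: 233 < x < 525. Perimeter ≥ 803 gives x ≥ 803 − 379 − 146 = 278.
So 278 ≤ x < 525; integers 278 through 524: 247 values.

247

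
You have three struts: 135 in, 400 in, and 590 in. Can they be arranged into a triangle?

The longest side is 590, but the other two sum to only 535.
535 < 590, so the triangle inequality fails.

No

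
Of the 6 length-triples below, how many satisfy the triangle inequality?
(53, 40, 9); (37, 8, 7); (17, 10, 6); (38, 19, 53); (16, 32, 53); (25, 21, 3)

(9,40,53): 9+40 ≤ 53 → not valid
(7,8,37): 7+8 ≤ 37 → not valid
(6,10,17): 6+10 ≤ 17 → not valid
(19,38,53): 19+38 > 53 → valid
(16,32,53): 16+32 ≤ 53 → not valid
(3,21,25): 3+21 ≤ 25 → not valid
1 of the 6 triples forms a triangle.

1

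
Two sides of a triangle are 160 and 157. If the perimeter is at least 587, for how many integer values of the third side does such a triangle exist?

Triangle inequality: 3 < x < 317. Perimeter ≥ 587 gives x ≥ 587 − 160 − 157 = 270.
So 270 ≤ x < 317; integers 270 through 316: 47 values.

47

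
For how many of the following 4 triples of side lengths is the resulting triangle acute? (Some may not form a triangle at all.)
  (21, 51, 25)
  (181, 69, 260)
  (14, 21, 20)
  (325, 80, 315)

(21,51,25): 21+25 ≤ 51, not a triangle
(181,69,260): 69+181 ≤ 260, not a triangle
(14,21,20): 14²+20² = 596 > 441 = 21² → acute
(325,80,315): 80²+315² = 105625 = 325² → right
1 of the 4 is acute.

1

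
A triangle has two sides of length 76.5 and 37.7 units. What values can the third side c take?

By the triangle inequality, c must be less than 76.5 + 37.7 = 114.2 and greater than |76.5 − 37.7| = 38.8.

38.8 < c < 114.2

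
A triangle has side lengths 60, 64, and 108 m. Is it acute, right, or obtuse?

obtuse

Compare the square of the longest side to the sum of squares of the other two: 60² + 64² = 7696 < 11664 = 108².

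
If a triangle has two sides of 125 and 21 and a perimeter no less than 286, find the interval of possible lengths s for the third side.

Triangle inequality alone gives 104 < s < 146.
The perimeter condition gives s ≥ 286 − 125 − 21 = 140.
Intersecting the two: 140 ≤ s < 146.

140 ≤ s < 146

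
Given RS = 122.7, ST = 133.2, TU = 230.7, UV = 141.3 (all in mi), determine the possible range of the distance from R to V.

The maximum is all hops collinear in one direction: 122.7 + 133.2 + 230.7 + 141.3 = 627.9.
The longest hop is 230.7; the others sum to 397.2. Since 230.7 ≤ 397.2, the path can fold back on itself completely, so the minimum distance is 0.

0 ≤ RV ≤ 627.9 mi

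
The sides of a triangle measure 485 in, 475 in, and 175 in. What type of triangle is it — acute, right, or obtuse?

Compare the square of the longest side to the sum of squares of the other two: 175² + 475² = 256250 > 235225 = 485².

acute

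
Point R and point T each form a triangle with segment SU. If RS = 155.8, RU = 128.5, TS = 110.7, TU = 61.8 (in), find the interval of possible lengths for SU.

From triangle RSU: |155.8 − 128.5| < SU < 155.8 + 128.5, i.e. 27.3 < SU < 284.3.
From triangle TSU: 48.9 < SU < 172.5.
Both must hold, so SU lies in the intersection.

48.9 < SU < 172.5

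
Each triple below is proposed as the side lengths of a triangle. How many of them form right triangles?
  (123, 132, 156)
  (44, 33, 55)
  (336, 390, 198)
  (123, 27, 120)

3

(123,132,156): 123²+132² = 32553 > 24336 = 156² → acute
(44,33,55): 33²+44² = 3025 = 55² → right
(336,390,198): 198²+336² = 152100 = 390² → right
(123,27,120): 27²+120² = 15129 = 123² → right
3 of the 4 are right.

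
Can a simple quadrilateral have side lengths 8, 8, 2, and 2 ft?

A quadrilateral exists iff every side is shorter than the sum of the others — equivalently, the longest side is less than the sum of the rest.
Longest side 8 < 12 (sum of the remaining 3), so yes.

Yes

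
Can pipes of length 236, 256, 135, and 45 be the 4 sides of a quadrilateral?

Yes

A quadrilateral exists iff every side is shorter than the sum of the others — equivalently, the longest side is less than the sum of the rest.
Longest side 256 < 416 (sum of the remaining 3), so yes.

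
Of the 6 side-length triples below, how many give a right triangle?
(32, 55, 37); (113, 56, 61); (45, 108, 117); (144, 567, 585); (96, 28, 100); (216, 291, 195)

4

(32,55,37): 32²+37² = 2393 < 3025 = 55² → obtuse
(113,56,61): 56²+61² = 6857 < 12769 = 113² → obtuse
(45,108,117): 45²+108² = 13689 = 117² → right
(144,567,585): 144²+567² = 342225 = 585² → right
(96,28,100): 28²+96² = 10000 = 100² → right
(216,291,195): 195²+216² = 84681 = 291² → right
4 of the 6 are right.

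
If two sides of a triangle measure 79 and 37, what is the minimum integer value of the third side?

The third side must be strictly greater than |79 − 37| = 42.
The smallest integer above 42 is 43.

43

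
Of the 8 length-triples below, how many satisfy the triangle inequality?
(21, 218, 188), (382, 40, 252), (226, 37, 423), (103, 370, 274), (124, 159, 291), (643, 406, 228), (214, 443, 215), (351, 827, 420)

1

(21,188,218): 21+188 ≤ 218 → not valid
(40,252,382): 40+252 ≤ 382 → not valid
(37,226,423): 37+226 ≤ 423 → not valid
(103,274,370): 103+274 > 370 → valid
(124,159,291): 124+159 ≤ 291 → not valid
(228,406,643): 228+406 ≤ 643 → not valid
(214,215,443): 214+215 ≤ 443 → not valid
(351,420,827): 351+420 ≤ 827 → not valid
1 of the 8 triples forms a triangle.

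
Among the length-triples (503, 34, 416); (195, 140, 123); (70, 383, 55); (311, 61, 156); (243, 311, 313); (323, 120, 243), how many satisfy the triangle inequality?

3

(34,416,503): 34+416 ≤ 503 → not valid
(123,140,195): 123+140 > 195 → valid
(55,70,383): 55+70 ≤ 383 → not valid
(61,156,311): 61+156 ≤ 311 → not valid
(243,311,313): 243+311 > 313 → valid
(120,243,323): 120+243 > 323 → valid
3 of the 6 triples form a triangle.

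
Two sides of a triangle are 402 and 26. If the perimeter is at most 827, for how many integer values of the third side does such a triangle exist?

23

Triangle inequality: 376 < x < 428. Perimeter ≤ 827 gives x ≤ 827 − 402 − 26 = 399.
So 376 < x ≤ 399; integers 377 through 399: 23 values.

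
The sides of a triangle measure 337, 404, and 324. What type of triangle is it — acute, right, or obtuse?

acute

Compare the square of the longest side to the sum of squares of the other two: 324² + 337² = 218545 > 163216 = 404².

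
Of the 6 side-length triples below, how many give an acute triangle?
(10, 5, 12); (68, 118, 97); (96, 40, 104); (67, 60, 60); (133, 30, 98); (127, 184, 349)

2

(10,5,12): 5²+10² = 125 < 144 = 12² → obtuse
(68,118,97): 68²+97² = 14033 > 13924 = 118² → acute
(96,40,104): 40²+96² = 10816 = 104² → right
(67,60,60): 60²+60² = 7200 > 4489 = 67² → acute
(133,30,98): 30+98 ≤ 133, not a triangle
(127,184,349): 127+184 ≤ 349, not a triangle
2 of the 6 are acute.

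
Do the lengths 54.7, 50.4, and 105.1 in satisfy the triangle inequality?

The two shorter sides sum to 105.1, exactly equal to the longest side 105.1.
That gives only a degenerate (flat) triangle — the inequality must be strict.

No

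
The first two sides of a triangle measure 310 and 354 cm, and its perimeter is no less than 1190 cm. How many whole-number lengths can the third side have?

Triangle inequality: 44 < x < 664. Perimeter ≥ 1190 gives x ≥ 1190 − 310 − 354 = 526.
So 526 ≤ x < 664; integers 526 through 663: 138 values.

138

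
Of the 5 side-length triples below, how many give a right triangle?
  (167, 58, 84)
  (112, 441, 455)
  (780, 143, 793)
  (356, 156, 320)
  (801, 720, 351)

4

(167,58,84): 58+84 ≤ 167, not a triangle
(112,441,455): 112²+441² = 207025 = 455² → right
(780,143,793): 143²+780² = 628849 = 793² → right
(356,156,320): 156²+320² = 126736 = 356² → right
(801,720,351): 351²+720² = 641601 = 801² → right
4 of the 5 are right.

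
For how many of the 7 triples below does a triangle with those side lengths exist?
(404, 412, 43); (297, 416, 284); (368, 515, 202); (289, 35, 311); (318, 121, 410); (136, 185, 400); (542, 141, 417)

(43,404,412): 43+404 > 412 → valid
(284,297,416): 284+297 > 416 → valid
(202,368,515): 202+368 > 515 → valid
(35,289,311): 35+289 > 311 → valid
(121,318,410): 121+318 > 410 → valid
(136,185,400): 136+185 ≤ 400 → not valid
(141,417,542): 141+417 > 542 → valid
6 of the 7 triples form a triangle.

6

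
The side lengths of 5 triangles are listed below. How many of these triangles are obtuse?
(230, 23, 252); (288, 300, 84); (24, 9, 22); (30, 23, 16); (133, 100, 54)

4

(230,23,252): 23²+230² = 53429 < 63504 = 252² → obtuse
(288,300,84): 84²+288² = 90000 = 300² → right
(24,9,22): 9²+22² = 565 < 576 = 24² → obtuse
(30,23,16): 16²+23² = 785 < 900 = 30² → obtuse
(133,100,54): 54²+100² = 12916 < 17689 = 133² → obtuse
4 of the 5 are obtuse.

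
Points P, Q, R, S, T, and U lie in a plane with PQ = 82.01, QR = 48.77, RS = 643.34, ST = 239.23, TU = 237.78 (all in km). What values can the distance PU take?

The maximum is all hops collinear in one direction: 82.01 + 48.77 + 643.34 + 239.23 + 237.78 = 1251.13.
The longest hop is 643.34; the others sum to 607.79. Folding the others back against it leaves at least 643.34 − 607.79 = 35.55.

35.55 ≤ PU ≤ 1251.13 km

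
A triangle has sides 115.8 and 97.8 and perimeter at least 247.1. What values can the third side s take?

33.5 ≤ s < 213.6

Triangle inequality alone gives 18.0 < s < 213.6.
The perimeter condition gives s ≥ 247.1 − 115.8 − 97.8 = 33.5.
Intersecting the two: 33.5 ≤ s < 213.6.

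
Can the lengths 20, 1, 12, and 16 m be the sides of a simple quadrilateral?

A quadrilateral exists iff every side is shorter than the sum of the others — equivalently, the longest side is less than the sum of the rest.
Longest side 20 < 29 (sum of the remaining 3), so yes.

Yes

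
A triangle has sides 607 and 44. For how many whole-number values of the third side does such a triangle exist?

The third side lies in the open interval (563, 651).
Integers from 564 to 650 inclusive: 650 − 564 + 1 = 87.

87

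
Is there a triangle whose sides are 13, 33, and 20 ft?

The two shorter sides sum to 33, exactly equal to the longest side 33.
That gives only a degenerate (flat) triangle — the inequality must be strict.

No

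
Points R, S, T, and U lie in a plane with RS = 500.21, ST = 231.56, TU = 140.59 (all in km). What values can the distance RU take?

128.06 ≤ RU ≤ 872.36 km

The maximum is all hops collinear in one direction: 500.21 + 231.56 + 140.59 = 872.36.
The longest hop is 500.21; the others sum to 372.15. Folding the others back against it leaves at least 500.21 − 372.15 = 128.06.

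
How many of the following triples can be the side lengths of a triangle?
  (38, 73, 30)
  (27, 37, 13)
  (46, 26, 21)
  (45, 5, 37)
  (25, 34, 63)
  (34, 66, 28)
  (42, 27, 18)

(30,38,73): 30+38 ≤ 73 → not valid
(13,27,37): 13+27 > 37 → valid
(21,26,46): 21+26 > 46 → valid
(5,37,45): 5+37 ≤ 45 → not valid
(25,34,63): 25+34 ≤ 63 → not valid
(28,34,66): 28+34 ≤ 66 → not valid
(18,27,42): 18+27 > 42 → valid
3 of the 7 triples form a triangle.

3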